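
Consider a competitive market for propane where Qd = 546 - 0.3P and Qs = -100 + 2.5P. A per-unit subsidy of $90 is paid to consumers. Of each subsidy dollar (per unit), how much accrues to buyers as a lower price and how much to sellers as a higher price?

Pre-subsidy: 546 - 0.3P = -100 + 2.5P gives P* = 1615/7, Q* = 6675/14.
With the rebate, buyers effectively pay Pb = Ps − 90, where Ps is the price sellers receive.
Demand in terms of Ps becomes Qd = 546 − 0.3(Ps − 90) = 573 - 0.3Ps. Setting this equal to supply: 573 - 0.3Ps = -100 + 2.5Ps, so Ps = 3365/14.
Buyers pay Pb = 3365/14 − 90 = 2105/14; Q' = -100 + 2.5·(3365/14) = 14025/28.
Buyers' price falls by P* − Pb = 1615/7 − 2105/14 = 1125/14; sellers' price rises by Ps − P* = 3365/14 − 1615/7 = 135/14.

Buyers gain 1125/14 per unit; sellers gain 135/14 per unit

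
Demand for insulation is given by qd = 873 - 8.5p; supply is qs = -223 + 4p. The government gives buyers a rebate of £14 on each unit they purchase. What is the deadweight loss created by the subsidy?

Deadweight loss = £266.56

Pre-subsidy: 873 - 8.5p = -223 + 4p gives p* = 87.68, q* = 127.72.
With the rebate, buyers effectively pay pb = ps − 14, where ps is the price sellers receive.
Demand in terms of ps becomes qd = 873 − 8.5(ps − 14) = 992 - 8.5ps. Setting this equal to supply: 992 - 8.5ps = -223 + 4ps, so ps = 97.2.
Buyers pay pb = 97.2 − 14 = 83.2; q' = -223 + 4·97.2 = 165.8.
The subsidy expands output by 165.8 − 127.72 = 38.08 past the efficient level; on those units the gap between marginal cost and willingness to pay runs from 0 up to 14.
DWL = ½ × 14 × 38.08 = 266.56.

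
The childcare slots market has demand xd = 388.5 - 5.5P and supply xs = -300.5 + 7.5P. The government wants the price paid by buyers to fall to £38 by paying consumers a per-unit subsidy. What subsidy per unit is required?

At a buyer price of 38, quantity demanded is 388.5 − 5.5·38 = 179.5.
Sellers supply 179.5 only when they receive Ps with -300.5 + 7.5·Ps = 179.5, i.e. Ps = 64.
s = Ps − Pb = 64 − 38 = 26.

Required subsidy s = £26 per unit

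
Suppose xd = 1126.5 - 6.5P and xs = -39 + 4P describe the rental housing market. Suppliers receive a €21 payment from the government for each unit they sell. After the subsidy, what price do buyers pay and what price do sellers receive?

Buyers pay €103; sellers receive €124

Pre-subsidy: 1126.5 - 6.5P = -39 + 4P gives P* = 111, x* = 405.
With the subsidy, sellers receive Ps = Pb + 21 for each unit, where Pb is the price buyers pay.
Supply in terms of Pb becomes xs = -39 + 4(Pb + 21) = 45 + 4Pb. Setting this equal to demand: 1126.5 - 6.5Pb = 45 + 4Pb, so Pb = 103.
Sellers receive Ps = 103 + 21 = 124; x' = 1126.5 − 6.5·103 = 457.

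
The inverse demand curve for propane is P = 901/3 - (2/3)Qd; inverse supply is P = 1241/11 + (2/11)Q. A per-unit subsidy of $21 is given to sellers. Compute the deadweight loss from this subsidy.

Pre-subsidy: 901/3 - (2/3)Q = 1241/11 + (2/11)Q gives Q* = 221 and P* = 153.
With the subsidy, sellers receive Ps = Pb + 21 for each unit, where Pb is the price buyers pay.
On the curves, Pb = 901/3 - (2/3)Q and Ps = 1241/11 + (2/11)Q; the wedge Ps − Pb = 21 gives 1241/11 + (2/11)Q − (901/3 - (2/3)Q) = 21, so Q' = 245.75.
Then Pb = 901/3 − (2/3)·245.75 = 136.5 and Ps = 1241/11 + (2/11)·245.75 = 157.5.
The subsidy expands output by 245.75 − 221 = 24.75 past the efficient level; on those units the gap between marginal cost and willingness to pay runs from 0 up to 21.
DWL = ½ × 21 × 24.75 = 259.875.

Deadweight loss = $259.875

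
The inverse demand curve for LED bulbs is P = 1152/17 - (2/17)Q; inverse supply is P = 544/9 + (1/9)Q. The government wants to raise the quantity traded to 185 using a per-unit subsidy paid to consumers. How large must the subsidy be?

At Q = 185, from the demand curve buyers pay Pb = 1152/17 − (2/17)·185 = 46; from the supply curve sellers need Ps = 544/9 + (1/9)·185 = 81.
The subsidy must fill the gap: s = Ps − Pb = 81 − 46 = 35.

Required subsidy s = 35 per unit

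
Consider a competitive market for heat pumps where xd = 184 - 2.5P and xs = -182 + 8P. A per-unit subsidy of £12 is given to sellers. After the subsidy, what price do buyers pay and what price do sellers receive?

Buyers pay 180/7; sellers receive 264/7

Pre-subsidy: 184 - 2.5P = -182 + 8P gives P* = 244/7, x* = 678/7.
With the subsidy, sellers receive Ps = Pb + 12 for each unit, where Pb is the price buyers pay.
Supply in terms of Pb becomes xs = -182 + 8(Pb + 12) = -86 + 8Pb. Setting this equal to demand: 184 - 2.5Pb = -86 + 8Pb, so Pb = 180/7.
Sellers receive Ps = 180/7 + 12 = 264/7; x' = 184 − 2.5·(180/7) = 838/7.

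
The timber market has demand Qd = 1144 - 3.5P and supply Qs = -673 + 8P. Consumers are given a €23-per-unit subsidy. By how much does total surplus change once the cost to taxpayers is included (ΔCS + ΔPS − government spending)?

Pre-subsidy: 1144 - 3.5P = -673 + 8P gives P* = 158, Q* = 591.
With the rebate, buyers effectively pay Pb = Ps − 23, where Ps is the price sellers receive.
Demand in terms of Ps becomes Qd = 1144 − 3.5(Ps − 23) = 1224.5 - 3.5Ps. Setting this equal to supply: 1224.5 - 3.5Ps = -673 + 8Ps, so Ps = 165.
Buyers pay Pb = 165 − 23 = 142; Q' = -673 + 8·165 = 647.
ΔCS = ½(591 + 647)(158 − 142) = 9904; ΔPS = ½(591 + 647)(165 − 158) = 4333.
Government spending = 23 × 647 = 14881.
Net change = 9904 + 4333 − 14881 = -644. The loss equals the DWL triangle ½·23·56.

Net change in total surplus = -€644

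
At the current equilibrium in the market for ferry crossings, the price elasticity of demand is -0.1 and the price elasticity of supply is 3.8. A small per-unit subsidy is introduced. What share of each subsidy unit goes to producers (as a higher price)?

Producer share = 1/39

For a small subsidy around the equilibrium, the benefit split depends on the relative slopes, which at a point are proportional to the elasticities.
Buyer share = εs/(εs + |εd|) = 3.8/(3.8 + 0.1) = 38/39; seller share = |εd|/(εs + |εd|) = 1/39.
So producers capture 1/39 of the subsidy.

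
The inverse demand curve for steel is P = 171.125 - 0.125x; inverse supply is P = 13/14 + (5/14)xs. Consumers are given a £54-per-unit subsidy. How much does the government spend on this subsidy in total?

Pre-subsidy: 171.125 - 0.125x = 13/14 + (5/14)x gives x* = 353 and P* = 127.
With the rebate, buyers effectively pay Pb = Ps − 54, where Ps is the price sellers receive.
On the curves, Pb = 171.125 - 0.125x and Ps = 13/14 + (5/14)x; the wedge Ps − Pb = 54 gives 13/14 + (5/14)x − (171.125 - 0.125x) = 54, so x' = 465.
Then Pb = 171.125 − 0.125·465 = 113 and Ps = 13/14 + (5/14)·465 = 167.
Government outlay = subsidy × quantity = 54 × 465 = 25110.

Government cost = £25110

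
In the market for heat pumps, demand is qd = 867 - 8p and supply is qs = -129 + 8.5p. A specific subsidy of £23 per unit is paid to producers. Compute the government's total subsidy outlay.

Pre-subsidy: 867 - 8p = -129 + 8.5p gives p* = 664/11, q* = 4225/11.
With the subsidy, sellers receive ps = pb + 23 for each unit, where pb is the price buyers pay.
Supply in terms of pb becomes qs = -129 + 8.5(pb + 23) = 66.5 + 8.5pb. Setting this equal to demand: 867 - 8pb = 66.5 + 8.5pb, so pb = 1601/33.
Sellers receive ps = 1601/33 + 23 = 2360/33; q' = 867 − 8·(1601/33) = 15803/33.
Government outlay = subsidy × quantity = 23 × 15803/33 = 363469/33.

Government cost = 363469/33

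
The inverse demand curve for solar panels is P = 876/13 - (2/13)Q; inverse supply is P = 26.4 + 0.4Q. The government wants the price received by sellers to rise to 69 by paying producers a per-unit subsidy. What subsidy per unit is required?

At a seller price of 69, quantity supplied is -66 + 2.5·69 = 106.5.
Buyers absorb 106.5 only when they pay Pb = 876/13 − (2/13)·106.5 = 51.
s = Ps − Pb = 69 − 51 = 18.

Required subsidy s = 18 per unit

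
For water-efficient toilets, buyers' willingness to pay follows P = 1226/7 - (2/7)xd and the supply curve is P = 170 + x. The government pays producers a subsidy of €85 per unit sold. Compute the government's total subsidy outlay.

Pre-subsidy: 1226/7 - (2/7)x = 170 + x gives x* = 4 and P* = 174.
With the subsidy, sellers receive Ps = Pb + 85 for each unit, where Pb is the price buyers pay.
On the curves, Pb = 1226/7 - (2/7)x and Ps = 170 + x; the wedge Ps − Pb = 85 gives 170 + x − (1226/7 - (2/7)x) = 85, so x' = 631/9.
Then Pb = 1226/7 − (2/7)·(631/9) = 1396/9 and Ps = 170 + 1·(631/9) = 2161/9.
Government outlay = subsidy × quantity = 85 × 631/9 = 53635/9.

Government cost = 53635/9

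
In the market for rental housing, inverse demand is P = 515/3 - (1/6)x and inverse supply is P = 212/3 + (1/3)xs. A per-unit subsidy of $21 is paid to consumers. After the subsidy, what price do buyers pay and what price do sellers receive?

Buyers pay $131; sellers receive $152

Pre-subsidy: 515/3 - (1/6)x = 212/3 + (1/3)x gives x* = 202 and P* = 138.
With the rebate, buyers effectively pay Pb = Ps − 21, where Ps is the price sellers receive.
On the curves, Pb = 515/3 - (1/6)x and Ps = 212/3 + (1/3)x; the wedge Ps − Pb = 21 gives 212/3 + (1/3)x − (515/3 - (1/6)x) = 21, so x' = 244.
Then Pb = 515/3 − (1/6)·244 = 131 and Ps = 212/3 + (1/3)·244 = 152.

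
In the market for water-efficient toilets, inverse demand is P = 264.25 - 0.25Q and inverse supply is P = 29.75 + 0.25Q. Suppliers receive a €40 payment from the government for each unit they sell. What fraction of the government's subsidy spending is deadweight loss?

Pre-subsidy: 264.25 - 0.25Q = 29.75 + 0.25Q gives Q* = 469 and P* = 147.
With the subsidy, sellers receive Ps = Pb + 40 for each unit, where Pb is the price buyers pay.
On the curves, Pb = 264.25 - 0.25Q and Ps = 29.75 + 0.25Q; the wedge Ps − Pb = 40 gives 29.75 + 0.25Q − (264.25 - 0.25Q) = 40, so Q' = 549.
Then Pb = 264.25 − 0.25·549 = 127 and Ps = 29.75 + 0.25·549 = 167.
ΔCS = ½(469 + 549)(147 − 127) = 10180; ΔPS = ½(469 + 549)(167 − 147) = 10180.
Government spending = 40 × 549 = 21960.
DWL = ½ × 40 × (549 − 469) = 1600; fraction = 1600 / 21960 = 40/549.

DWL / government spending = 40/549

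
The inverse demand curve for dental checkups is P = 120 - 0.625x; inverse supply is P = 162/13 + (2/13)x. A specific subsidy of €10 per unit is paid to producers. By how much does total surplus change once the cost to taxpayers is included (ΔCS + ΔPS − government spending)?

Net change in total surplus = -5200/81

Pre-subsidy: 120 - 0.625x = 162/13 + (2/13)x gives x* = 3728/27 and P* = 910/27.
With the subsidy, sellers receive Ps = Pb + 10 for each unit, where Pb is the price buyers pay.
On the curves, Pb = 120 - 0.625x and Ps = 162/13 + (2/13)x; the wedge Ps − Pb = 10 gives 162/13 + (2/13)x − (120 - 0.625x) = 10, so x' = 12224/81.
Then Pb = 120 − 0.625·(12224/81) = 2080/81 and Ps = 162/13 + (2/13)·(12224/81) = 2890/81.
ΔCS = ½(3728/27 + 12224/81)(910/27 − 2080/81) = 7607600/6561; ΔPS = ½(3728/27 + 12224/81)(2890/81 − 910/27) = 1872640/6561.
Government spending = 10 × 12224/81 = 122240/81.
Net change = 7607600/6561 + 1872640/6561 − 122240/81 = -5200/81. The loss equals the DWL triangle ½·10·1040/81.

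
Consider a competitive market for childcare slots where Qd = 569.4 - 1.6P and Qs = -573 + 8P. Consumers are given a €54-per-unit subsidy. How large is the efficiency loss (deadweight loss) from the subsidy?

Pre-subsidy: 569.4 - 1.6P = -573 + 8P gives P* = 119, Q* = 379.
With the rebate, buyers effectively pay Pb = Ps − 54, where Ps is the price sellers receive.
Demand in terms of Ps becomes Qd = 569.4 − 1.6(Ps − 54) = 655.8 - 1.6Ps. Setting this equal to supply: 655.8 - 1.6Ps = -573 + 8Ps, so Ps = 128.
Buyers pay Pb = 128 − 54 = 74; Q' = -573 + 8·128 = 451.
The subsidy expands output by 451 − 379 = 72 past the efficient level; on those units the gap between marginal cost and willingness to pay runs from 0 up to 54.
DWL = ½ × 54 × 72 = 1944.

Deadweight loss = €1944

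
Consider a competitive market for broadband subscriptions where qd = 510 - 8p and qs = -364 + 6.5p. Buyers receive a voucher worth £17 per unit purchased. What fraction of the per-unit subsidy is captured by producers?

Pre-subsidy: 510 - 8p = -364 + 6.5p gives p* = 1748/29, q* = 806/29.
With the rebate, buyers effectively pay pb = ps − 17, where ps is the price sellers receive.
Demand in terms of ps becomes qd = 510 − 8(ps − 17) = 646 - 8ps. Setting this equal to supply: 646 - 8ps = -364 + 6.5ps, so ps = 2020/29.
Buyers pay pb = 2020/29 − 17 = 1527/29; q' = -364 + 6.5·(2020/29) = 2574/29.
Buyers' price falls by p* − pb = 1748/29 − 1527/29 = 221/29; sellers' price rises by ps − p* = 2020/29 − 1748/29 = 272/29.
So producers capture (272/29)/17 = 16/29 of each unit of subsidy.

Producer share = 16/29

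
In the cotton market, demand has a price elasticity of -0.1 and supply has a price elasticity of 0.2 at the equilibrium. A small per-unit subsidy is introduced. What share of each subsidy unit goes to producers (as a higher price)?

For a small subsidy around the equilibrium, the benefit split depends on the relative slopes, which at a point are proportional to the elasticities.
Buyer share = εs/(εs + |εd|) = 0.2/(0.2 + 0.1) = 2/3; seller share = |εd|/(εs + |εd|) = 1/3.
So producers capture 1/3 of the subsidy.

Producer share = 1/3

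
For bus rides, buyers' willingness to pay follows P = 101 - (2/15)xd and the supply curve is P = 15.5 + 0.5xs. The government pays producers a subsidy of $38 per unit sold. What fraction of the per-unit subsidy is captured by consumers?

Pre-subsidy: 101 - (2/15)x = 15.5 + 0.5x gives x* = 135 and P* = 83.
With the subsidy, sellers receive Ps = Pb + 38 for each unit, where Pb is the price buyers pay.
On the curves, Pb = 101 - (2/15)x and Ps = 15.5 + 0.5x; the wedge Ps − Pb = 38 gives 15.5 + 0.5x − (101 - (2/15)x) = 38, so x' = 195.
Then Pb = 101 − (2/15)·195 = 75 and Ps = 15.5 + 0.5·195 = 113.
Buyers' price falls by P* − Pb = 83 − 75 = 8; sellers' price rises by Ps − P* = 113 − 83 = 30.
So consumers capture 8/38 = 4/19 of each unit of subsidy.

Consumer share = 4/19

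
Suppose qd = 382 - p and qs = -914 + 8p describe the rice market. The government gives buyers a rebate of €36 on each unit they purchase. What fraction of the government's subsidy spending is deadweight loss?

DWL / government spending = 8/135

Pre-subsidy: 382 - p = -914 + 8p gives p* = 144, q* = 238.
With the rebate, buyers effectively pay pb = ps − 36, where ps is the price sellers receive.
Demand in terms of ps becomes qd = 382 − 1(ps − 36) = 418 - ps. Setting this equal to supply: 418 - ps = -914 + 8ps, so ps = 148.
Buyers pay pb = 148 − 36 = 112; q' = -914 + 8·148 = 270.
ΔCS = ½(238 + 270)(144 − 112) = 8128; ΔPS = ½(238 + 270)(148 − 144) = 1016.
Government spending = 36 × 270 = 9720.
DWL = ½ × 36 × (270 − 238) = 576; fraction = 576 / 9720 = 8/135.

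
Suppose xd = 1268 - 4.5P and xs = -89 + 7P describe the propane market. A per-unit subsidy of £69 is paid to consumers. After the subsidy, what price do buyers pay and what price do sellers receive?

Buyers pay £76; sellers receive £145

Pre-subsidy: 1268 - 4.5P = -89 + 7P gives P* = 118, x* = 737.
With the rebate, buyers effectively pay Pb = Ps − 69, where Ps is the price sellers receive.
Demand in terms of Ps becomes xd = 1268 − 4.5(Ps − 69) = 1578.5 - 4.5Ps. Setting this equal to supply: 1578.5 - 4.5Ps = -89 + 7Ps, so Ps = 145.
Buyers pay Pb = 145 − 69 = 76; x' = -89 + 7·145 = 926.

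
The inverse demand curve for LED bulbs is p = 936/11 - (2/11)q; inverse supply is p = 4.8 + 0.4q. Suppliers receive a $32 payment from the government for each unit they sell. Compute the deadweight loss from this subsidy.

Deadweight loss = $880

Pre-subsidy: 936/11 - (2/11)q = 4.8 + 0.4q gives q* = 138 and p* = 60.
With the subsidy, sellers receive ps = pb + 32 for each unit, where pb is the price buyers pay.
On the curves, pb = 936/11 - (2/11)q and ps = 4.8 + 0.4q; the wedge ps − pb = 32 gives 4.8 + 0.4q − (936/11 - (2/11)q) = 32, so q' = 193.
Then pb = 936/11 − (2/11)·193 = 50 and ps = 4.8 + 0.4·193 = 82.
The subsidy expands output by 193 − 138 = 55 past the efficient level; on those units the gap between marginal cost and willingness to pay runs from 0 up to 32.
DWL = ½ × 32 × 55 = 880.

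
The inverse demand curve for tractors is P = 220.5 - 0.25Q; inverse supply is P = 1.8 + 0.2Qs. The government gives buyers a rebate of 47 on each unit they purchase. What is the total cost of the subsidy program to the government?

Pre-subsidy: 220.5 - 0.25Q = 1.8 + 0.2Q gives Q* = 486 and P* = 99.
With the rebate, buyers effectively pay Pb = Ps − 47, where Ps is the price sellers receive.
On the curves, Pb = 220.5 - 0.25Q and Ps = 1.8 + 0.2Q; the wedge Ps − Pb = 47 gives 1.8 + 0.2Q − (220.5 - 0.25Q) = 47, so Q' = 5314/9.
Then Pb = 220.5 − 0.25·(5314/9) = 656/9 and Ps = 1.8 + 0.2·(5314/9) = 1079/9.
Government outlay = subsidy × quantity = 47 × 5314/9 = 249758/9.

Government cost = 249758/9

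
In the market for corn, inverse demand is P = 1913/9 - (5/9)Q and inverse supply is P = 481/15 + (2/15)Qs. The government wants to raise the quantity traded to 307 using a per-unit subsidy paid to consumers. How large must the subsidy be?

At Q = 307, from the demand curve buyers pay Pb = 1913/9 − (5/9)·307 = 42; from the supply curve sellers need Ps = 481/15 + (2/15)·307 = 73.
The subsidy must fill the gap: s = Ps − Pb = 73 − 42 = 31.

Required subsidy s = 31 per unit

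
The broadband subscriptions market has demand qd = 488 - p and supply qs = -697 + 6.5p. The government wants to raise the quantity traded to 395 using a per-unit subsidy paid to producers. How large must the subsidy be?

Required subsidy s = 75 per unit

At q = 395, invert demand for the buyer price: pb = (488 − 395)/1 = 93; invert supply for the seller price: ps = (395 − (-697))/6.5 = 168.
The subsidy must fill the gap: s = ps − pb = 168 − 93 = 75.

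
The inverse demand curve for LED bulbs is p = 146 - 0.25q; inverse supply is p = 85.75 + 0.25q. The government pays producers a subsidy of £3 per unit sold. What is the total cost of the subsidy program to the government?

Pre-subsidy: 146 - 0.25q = 85.75 + 0.25q gives q* = 120.5 and p* = 115.875.
With the subsidy, sellers receive ps = pb + 3 for each unit, where pb is the price buyers pay.
On the curves, pb = 146 - 0.25q and ps = 85.75 + 0.25q; the wedge ps − pb = 3 gives 85.75 + 0.25q − (146 - 0.25q) = 3, so q' = 126.5.
Then pb = 146 − 0.25·126.5 = 114.375 and ps = 85.75 + 0.25·126.5 = 117.375.
Government outlay = subsidy × quantity = 3 × 126.5 = 379.5.

Government cost = £379.5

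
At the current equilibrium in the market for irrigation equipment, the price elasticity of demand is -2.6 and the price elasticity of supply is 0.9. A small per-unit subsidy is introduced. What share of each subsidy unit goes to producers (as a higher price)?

Producer share = 26/35

For a small subsidy around the equilibrium, the benefit split depends on the relative slopes, which at a point are proportional to the elasticities.
Buyer share = εs/(εs + |εd|) = 0.9/(0.9 + 2.6) = 9/35; seller share = |εd|/(εs + |εd|) = 26/35.
So producers capture 26/35 of the subsidy.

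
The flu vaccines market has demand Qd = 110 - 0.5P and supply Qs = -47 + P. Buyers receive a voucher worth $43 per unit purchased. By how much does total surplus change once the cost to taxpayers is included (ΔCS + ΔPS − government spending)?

Net change in total surplus = -1849/6

Pre-subsidy: 110 - 0.5P = -47 + P gives P* = 314/3, Q* = 173/3.
With the rebate, buyers effectively pay Pb = Ps − 43, where Ps is the price sellers receive.
Demand in terms of Ps becomes Qd = 110 − 0.5(Ps − 43) = 131.5 - 0.5Ps. Setting this equal to supply: 131.5 - 0.5Ps = -47 + Ps, so Ps = 119.
Buyers pay Pb = 119 − 43 = 76; Q' = -47 + 1·119 = 72.
ΔCS = ½(173/3 + 72)(314/3 − 76) = 16727/9; ΔPS = ½(173/3 + 72)(119 − 314/3) = 16727/18.
Government spending = 43 × 72 = 3096.
Net change = 16727/9 + 16727/18 − 3096 = -1849/6. The loss equals the DWL triangle ½·43·43/3.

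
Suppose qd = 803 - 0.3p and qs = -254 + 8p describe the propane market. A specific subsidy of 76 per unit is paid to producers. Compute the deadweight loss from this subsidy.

Deadweight loss = 69312/83

Pre-subsidy: 803 - 0.3p = -254 + 8p gives p* = 10570/83, q* = 63478/83.
With the subsidy, sellers receive ps = pb + 76 for each unit, where pb is the price buyers pay.
Supply in terms of pb becomes qs = -254 + 8(pb + 76) = 354 + 8pb. Setting this equal to demand: 803 - 0.3pb = 354 + 8pb, so pb = 4490/83.
Sellers receive ps = 4490/83 + 76 = 10798/83; q' = 803 − 0.3·(4490/83) = 65302/83.
The subsidy expands output by 65302/83 − 63478/83 = 1824/83 past the efficient level; on those units the gap between marginal cost and willingness to pay runs from 0 up to 76.
DWL = ½ × 76 × 1824/83 = 69312/83.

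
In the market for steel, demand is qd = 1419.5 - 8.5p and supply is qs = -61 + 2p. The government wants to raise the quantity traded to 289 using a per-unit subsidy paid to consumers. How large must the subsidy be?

At q = 289, invert demand for the buyer price: pb = (1419.5 − 289)/8.5 = 133; invert supply for the seller price: ps = (289 − (-61))/2 = 175.
The subsidy must fill the gap: s = ps − pb = 175 − 133 = 42.

Required subsidy s = 42 per unit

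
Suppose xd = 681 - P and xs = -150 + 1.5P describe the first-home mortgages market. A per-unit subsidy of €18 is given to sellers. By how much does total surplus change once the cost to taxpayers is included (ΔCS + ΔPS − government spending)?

Net change in total surplus = -€97.2

Pre-subsidy: 681 - P = -150 + 1.5P gives P* = 332.4, x* = 348.6.
With the subsidy, sellers receive Ps = Pb + 18 for each unit, where Pb is the price buyers pay.
Supply in terms of Pb becomes xs = -150 + 1.5(Pb + 18) = -123 + 1.5Pb. Setting this equal to demand: 681 - Pb = -123 + 1.5Pb, so Pb = 321.6.
Sellers receive Ps = 321.6 + 18 = 339.6; x' = 681 − 1·321.6 = 359.4.
ΔCS = ½(348.6 + 359.4)(332.4 − 321.6) = 3823.2; ΔPS = ½(348.6 + 359.4)(339.6 − 332.4) = 2548.8.
Government spending = 18 × 359.4 = 6469.2.
Net change = 3823.2 + 2548.8 − 6469.2 = -97.2. The loss equals the DWL triangle ½·18·10.8.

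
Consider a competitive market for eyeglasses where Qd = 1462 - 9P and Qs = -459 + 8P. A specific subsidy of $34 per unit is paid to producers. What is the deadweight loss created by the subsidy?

Pre-subsidy: 1462 - 9P = -459 + 8P gives P* = 113, Q* = 445.
With the subsidy, sellers receive Ps = Pb + 34 for each unit, where Pb is the price buyers pay.
Supply in terms of Pb becomes Qs = -459 + 8(Pb + 34) = -187 + 8Pb. Setting this equal to demand: 1462 - 9Pb = -187 + 8Pb, so Pb = 97.
Sellers receive Ps = 97 + 34 = 131; Q' = 1462 − 9·97 = 589.
The subsidy expands output by 589 − 445 = 144 past the efficient level; on those units the gap between marginal cost and willingness to pay runs from 0 up to 34.
DWL = ½ × 34 × 144 = 2448.

Deadweight loss = $2448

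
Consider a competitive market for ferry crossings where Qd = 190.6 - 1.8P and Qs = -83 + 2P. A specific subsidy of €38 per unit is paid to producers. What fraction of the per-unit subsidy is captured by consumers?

Pre-subsidy: 190.6 - 1.8P = -83 + 2P gives P* = 72, Q* = 61.
With the subsidy, sellers receive Ps = Pb + 38 for each unit, where Pb is the price buyers pay.
Supply in terms of Pb becomes Qs = -83 + 2(Pb + 38) = -7 + 2Pb. Setting this equal to demand: 190.6 - 1.8Pb = -7 + 2Pb, so Pb = 52.
Sellers receive Ps = 52 + 38 = 90; Q' = 190.6 − 1.8·52 = 97.
Buyers' price falls by P* − Pb = 72 − 52 = 20; sellers' price rises by Ps − P* = 90 − 72 = 18.
So consumers capture 20/38 = 10/19 of each unit of subsidy.

Consumer share = 10/19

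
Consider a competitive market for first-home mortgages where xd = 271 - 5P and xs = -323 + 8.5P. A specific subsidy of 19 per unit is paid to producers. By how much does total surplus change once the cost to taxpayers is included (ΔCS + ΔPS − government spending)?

Pre-subsidy: 271 - 5P = -323 + 8.5P gives P* = 44, x* = 51.
With the subsidy, sellers receive Ps = Pb + 19 for each unit, where Pb is the price buyers pay.
Supply in terms of Pb becomes xs = -323 + 8.5(Pb + 19) = -161.5 + 8.5Pb. Setting this equal to demand: 271 - 5Pb = -161.5 + 8.5Pb, so Pb = 865/27.
Sellers receive Ps = 865/27 + 19 = 1378/27; x' = 271 − 5·(865/27) = 2992/27.
ΔCS = ½(51 + 2992/27)(44 − 865/27) = 1411187/1458; ΔPS = ½(51 + 2992/27)(1378/27 − 44) = 415055/729.
Government spending = 19 × 2992/27 = 56848/27.
Net change = 1411187/1458 + 415055/729 − 56848/27 = -30685/54. The loss equals the DWL triangle ½·19·1615/27.

Net change in total surplus = -30685/54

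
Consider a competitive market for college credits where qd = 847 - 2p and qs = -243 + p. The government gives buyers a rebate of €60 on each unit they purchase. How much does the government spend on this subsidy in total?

Pre-subsidy: 847 - 2p = -243 + p gives p* = 1090/3, q* = 361/3.
With the rebate, buyers effectively pay pb = ps − 60, where ps is the price sellers receive.
Demand in terms of ps becomes qd = 847 − 2(ps − 60) = 967 - 2ps. Setting this equal to supply: 967 - 2ps = -243 + ps, so ps = 1210/3.
Buyers pay pb = 1210/3 − 60 = 1030/3; q' = -243 + 1·(1210/3) = 481/3.
Government outlay = subsidy × quantity = 60 × 481/3 = 9620.

Government cost = €9620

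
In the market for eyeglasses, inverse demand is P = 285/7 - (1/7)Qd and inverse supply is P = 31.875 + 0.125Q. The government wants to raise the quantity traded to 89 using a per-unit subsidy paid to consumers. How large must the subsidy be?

Required subsidy s = 15 per unit

At Q = 89, from the demand curve buyers pay Pb = 285/7 − (1/7)·89 = 28; from the supply curve sellers need Ps = 31.875 + 0.125·89 = 43.
The subsidy must fill the gap: s = Ps − Pb = 43 − 28 = 15.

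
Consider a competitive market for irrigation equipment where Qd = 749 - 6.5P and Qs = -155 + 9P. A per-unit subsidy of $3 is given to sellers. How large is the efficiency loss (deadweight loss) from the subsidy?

Pre-subsidy: 749 - 6.5P = -155 + 9P gives P* = 1808/31, Q* = 11467/31.
With the subsidy, sellers receive Ps = Pb + 3 for each unit, where Pb is the price buyers pay.
Supply in terms of Pb becomes Qs = -155 + 9(Pb + 3) = -128 + 9Pb. Setting this equal to demand: 749 - 6.5Pb = -128 + 9Pb, so Pb = 1754/31.
Sellers receive Ps = 1754/31 + 3 = 1847/31; Q' = 749 − 6.5·(1754/31) = 11818/31.
The subsidy expands output by 11818/31 − 11467/31 = 351/31 past the efficient level; on those units the gap between marginal cost and willingness to pay runs from 0 up to 3.
DWL = ½ × 3 × 351/31 = 1053/62.

Deadweight loss = 1053/62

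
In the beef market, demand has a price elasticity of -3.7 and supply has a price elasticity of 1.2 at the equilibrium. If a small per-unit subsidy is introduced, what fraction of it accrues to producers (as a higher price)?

For a small subsidy around the equilibrium, the benefit split depends on the relative slopes, which at a point are proportional to the elasticities.
Buyer share = εs/(εs + |εd|) = 1.2/(1.2 + 3.7) = 12/49; seller share = |εd|/(εs + |εd|) = 37/49.
So producers capture 37/49 of the subsidy.

Producer share = 37/49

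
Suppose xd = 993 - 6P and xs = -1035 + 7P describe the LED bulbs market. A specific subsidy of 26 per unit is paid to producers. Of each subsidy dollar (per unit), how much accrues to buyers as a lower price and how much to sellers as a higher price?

Buyers gain 14 per unit; sellers gain 12 per unit

Pre-subsidy: 993 - 6P = -1035 + 7P gives P* = 156, x* = 57.
With the subsidy, sellers receive Ps = Pb + 26 for each unit, where Pb is the price buyers pay.
Supply in terms of Pb becomes xs = -1035 + 7(Pb + 26) = -853 + 7Pb. Setting this equal to demand: 993 - 6Pb = -853 + 7Pb, so Pb = 142.
Sellers receive Ps = 142 + 26 = 168; x' = 993 − 6·142 = 141.
Buyers' price falls by P* − Pb = 156 − 142 = 14; sellers' price rises by Ps − P* = 168 − 156 = 12.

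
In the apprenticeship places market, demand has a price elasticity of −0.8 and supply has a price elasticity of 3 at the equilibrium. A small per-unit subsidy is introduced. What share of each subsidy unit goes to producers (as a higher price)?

For a small subsidy around the equilibrium, the benefit split depends on the relative slopes, which at a point are proportional to the elasticities.
Buyer share = εs/(εs + |εd|) = 3/(3 + 0.8) = 15/19; seller share = |εd|/(εs + |εd|) = 4/19.
So producers capture 4/19 of the subsidy.

Producer share = 4/19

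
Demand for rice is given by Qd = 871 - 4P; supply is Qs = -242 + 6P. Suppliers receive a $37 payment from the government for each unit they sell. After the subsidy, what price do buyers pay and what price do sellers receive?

Buyers pay $89.1; sellers receive $126.1

Pre-subsidy: 871 - 4P = -242 + 6P gives P* = 111.3, Q* = 425.8.
With the subsidy, sellers receive Ps = Pb + 37 for each unit, where Pb is the price buyers pay.
Supply in terms of Pb becomes Qs = -242 + 6(Pb + 37) = -20 + 6Pb. Setting this equal to demand: 871 - 4Pb = -20 + 6Pb, so Pb = 89.1.
Sellers receive Ps = 89.1 + 37 = 126.1; Q' = 871 − 4·89.1 = 514.6.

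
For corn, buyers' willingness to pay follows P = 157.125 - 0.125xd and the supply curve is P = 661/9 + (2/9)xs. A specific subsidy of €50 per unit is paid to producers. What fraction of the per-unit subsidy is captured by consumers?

Consumer share = 0.36

Pre-subsidy: 157.125 - 0.125x = 661/9 + (2/9)x gives x* = 241 and P* = 127.
With the subsidy, sellers receive Ps = Pb + 50 for each unit, where Pb is the price buyers pay.
On the curves, Pb = 157.125 - 0.125x and Ps = 661/9 + (2/9)x; the wedge Ps − Pb = 50 gives 661/9 + (2/9)x − (157.125 - 0.125x) = 50, so x' = 385.
Then Pb = 157.125 − 0.125·385 = 109 and Ps = 661/9 + (2/9)·385 = 159.
Buyers' price falls by P* − Pb = 127 − 109 = 18; sellers' price rises by Ps − P* = 159 − 127 = 32.
So consumers capture 18/50 = 0.36 of each unit of subsidy.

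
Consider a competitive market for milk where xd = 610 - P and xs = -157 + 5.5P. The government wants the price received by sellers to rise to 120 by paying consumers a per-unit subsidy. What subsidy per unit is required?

At a seller price of 120, quantity supplied is -157 + 5.5·120 = 503.
Buyers absorb 503 only when they pay Pb with 610 − 1·Pb = 503, i.e. Pb = 107.
s = Ps − Pb = 120 − 107 = 13.

Required subsidy s = 13 per unit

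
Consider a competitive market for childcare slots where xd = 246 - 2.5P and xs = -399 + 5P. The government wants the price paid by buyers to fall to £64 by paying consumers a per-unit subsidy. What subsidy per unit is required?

Required subsidy s = £33 per unit

At a buyer price of 64, quantity demanded is 246 − 2.5·64 = 86.
Sellers supply 86 only when they receive Ps with -399 + 5·Ps = 86, i.e. Ps = 97.
s = Ps − Pb = 97 − 64 = 33.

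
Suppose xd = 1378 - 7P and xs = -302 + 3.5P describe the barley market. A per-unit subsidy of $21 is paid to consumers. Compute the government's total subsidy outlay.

Government cost = $6447

Pre-subsidy: 1378 - 7P = -302 + 3.5P gives P* = 160, x* = 258.
With the rebate, buyers effectively pay Pb = Ps − 21, where Ps is the price sellers receive.
Demand in terms of Ps becomes xd = 1378 − 7(Ps − 21) = 1525 - 7Ps. Setting this equal to supply: 1525 - 7Ps = -302 + 3.5Ps, so Ps = 174.
Buyers pay Pb = 174 − 21 = 153; x' = -302 + 3.5·174 = 307.
Government outlay = subsidy × quantity = 21 × 307 = 6447.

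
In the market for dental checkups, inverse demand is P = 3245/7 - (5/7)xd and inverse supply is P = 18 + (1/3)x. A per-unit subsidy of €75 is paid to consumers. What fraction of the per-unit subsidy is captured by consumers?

Pre-subsidy: 3245/7 - (5/7)x = 18 + (1/3)x gives x* = 9357/22 and P* = 3515/22.
With the rebate, buyers effectively pay Pb = Ps − 75, where Ps is the price sellers receive.
On the curves, Pb = 3245/7 - (5/7)x and Ps = 18 + (1/3)x; the wedge Ps − Pb = 75 gives 18 + (1/3)x − (3245/7 - (5/7)x) = 75, so x' = 5466/11.
Then Pb = 3245/7 − (5/7)·(5466/11) = 1195/11 and Ps = 18 + (1/3)·(5466/11) = 2020/11.
Buyers' price falls by P* − Pb = 3515/22 − 1195/11 = 1125/22; sellers' price rises by Ps − P* = 2020/11 − 3515/22 = 525/22.
So consumers capture (1125/22)/75 = 15/22 of each unit of subsidy.

Consumer share = 15/22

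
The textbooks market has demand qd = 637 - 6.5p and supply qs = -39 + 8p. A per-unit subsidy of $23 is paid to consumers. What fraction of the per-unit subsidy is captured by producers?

Producer share = 13/29

Pre-subsidy: 637 - 6.5p = -39 + 8p gives p* = 1352/29, q* = 9685/29.
With the rebate, buyers effectively pay pb = ps − 23, where ps is the price sellers receive.
Demand in terms of ps becomes qd = 637 − 6.5(ps − 23) = 786.5 - 6.5ps. Setting this equal to supply: 786.5 - 6.5ps = -39 + 8ps, so ps = 1651/29.
Buyers pay pb = 1651/29 − 23 = 984/29; q' = -39 + 8·(1651/29) = 12077/29.
Buyers' price falls by p* − pb = 1352/29 − 984/29 = 368/29; sellers' price rises by ps − p* = 1651/29 − 1352/29 = 299/29.
So producers capture (299/29)/23 = 13/29 of each unit of subsidy.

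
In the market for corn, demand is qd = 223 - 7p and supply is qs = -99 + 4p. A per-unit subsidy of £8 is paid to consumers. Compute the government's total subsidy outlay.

Pre-subsidy: 223 - 7p = -99 + 4p gives p* = 322/11, q* = 199/11.
With the rebate, buyers effectively pay pb = ps − 8, where ps is the price sellers receive.
Demand in terms of ps becomes qd = 223 − 7(ps − 8) = 279 - 7ps. Setting this equal to supply: 279 - 7ps = -99 + 4ps, so ps = 378/11.
Buyers pay pb = 378/11 − 8 = 290/11; q' = -99 + 4·(378/11) = 423/11.
Government outlay = subsidy × quantity = 8 × 423/11 = 3384/11.

Government cost = 3384/11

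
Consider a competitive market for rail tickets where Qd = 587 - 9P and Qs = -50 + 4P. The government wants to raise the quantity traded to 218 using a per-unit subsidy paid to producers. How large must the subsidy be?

Required subsidy s = 26 per unit

At Q = 218, invert demand for the buyer price: Pb = (587 − 218)/9 = 41; invert supply for the seller price: Ps = (218 − (-50))/4 = 67.
The subsidy must fill the gap: s = Ps − Pb = 67 − 41 = 26.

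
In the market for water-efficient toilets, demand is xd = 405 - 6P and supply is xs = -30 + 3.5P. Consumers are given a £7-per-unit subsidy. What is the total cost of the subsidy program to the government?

Pre-subsidy: 405 - 6P = -30 + 3.5P gives P* = 870/19, x* = 2475/19.
With the rebate, buyers effectively pay Pb = Ps − 7, where Ps is the price sellers receive.
Demand in terms of Ps becomes xd = 405 − 6(Ps − 7) = 447 - 6Ps. Setting this equal to supply: 447 - 6Ps = -30 + 3.5Ps, so Ps = 954/19.
Buyers pay Pb = 954/19 − 7 = 821/19; x' = -30 + 3.5·(954/19) = 2769/19.
Government outlay = subsidy × quantity = 7 × 2769/19 = 19383/19.

Government cost = 19383/19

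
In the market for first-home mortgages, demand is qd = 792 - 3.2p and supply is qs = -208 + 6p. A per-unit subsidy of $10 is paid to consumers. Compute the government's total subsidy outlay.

Government cost = 106960/23

Pre-subsidy: 792 - 3.2p = -208 + 6p gives p* = 2500/23, q* = 10216/23.
With the rebate, buyers effectively pay pb = ps − 10, where ps is the price sellers receive.
Demand in terms of ps becomes qd = 792 − 3.2(ps − 10) = 824 - 3.2ps. Setting this equal to supply: 824 - 3.2ps = -208 + 6ps, so ps = 2580/23.
Buyers pay pb = 2580/23 − 10 = 2350/23; q' = -208 + 6·(2580/23) = 10696/23.
Government outlay = subsidy × quantity = 10 × 10696/23 = 106960/23.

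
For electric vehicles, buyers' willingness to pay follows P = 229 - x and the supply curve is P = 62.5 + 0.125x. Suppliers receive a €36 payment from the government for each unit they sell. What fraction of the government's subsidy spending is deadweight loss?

Pre-subsidy: 229 - x = 62.5 + 0.125x gives x* = 148 and P* = 81.
With the subsidy, sellers receive Ps = Pb + 36 for each unit, where Pb is the price buyers pay.
On the curves, Pb = 229 - x and Ps = 62.5 + 0.125x; the wedge Ps − Pb = 36 gives 62.5 + 0.125x − (229 - x) = 36, so x' = 180.
Then Pb = 229 − 1·180 = 49 and Ps = 62.5 + 0.125·180 = 85.
ΔCS = ½(148 + 180)(81 − 49) = 5248; ΔPS = ½(148 + 180)(85 − 81) = 656.
Government spending = 36 × 180 = 6480.
DWL = ½ × 36 × (180 − 148) = 576; fraction = 576 / 6480 = 4/45.

DWL / government spending = 4/45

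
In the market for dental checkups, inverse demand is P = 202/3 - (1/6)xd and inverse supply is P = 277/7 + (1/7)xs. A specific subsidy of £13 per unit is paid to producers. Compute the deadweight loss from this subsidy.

Deadweight loss = £273

Pre-subsidy: 202/3 - (1/6)x = 277/7 + (1/7)x gives x* = 1166/13 and P* = 681/13.
With the subsidy, sellers receive Ps = Pb + 13 for each unit, where Pb is the price buyers pay.
On the curves, Pb = 202/3 - (1/6)x and Ps = 277/7 + (1/7)x; the wedge Ps − Pb = 13 gives 277/7 + (1/7)x − (202/3 - (1/6)x) = 13, so x' = 1712/13.
Then Pb = 202/3 − (1/6)·(1712/13) = 590/13 and Ps = 277/7 + (1/7)·(1712/13) = 759/13.
The subsidy expands output by 1712/13 − 1166/13 = 42 past the efficient level; on those units the gap between marginal cost and willingness to pay runs from 0 up to 13.
DWL = ½ × 13 × 42 = 273.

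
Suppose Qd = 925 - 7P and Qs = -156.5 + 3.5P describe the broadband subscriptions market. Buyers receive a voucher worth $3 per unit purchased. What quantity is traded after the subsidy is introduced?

Q' = 211

Pre-subsidy: 925 - 7P = -156.5 + 3.5P gives P* = 103, Q* = 204.
With the rebate, buyers effectively pay Pb = Ps − 3, where Ps is the price sellers receive.
Demand in terms of Ps becomes Qd = 925 − 7(Ps − 3) = 946 - 7Ps. Setting this equal to supply: 946 - 7Ps = -156.5 + 3.5Ps, so Ps = 105.
Buyers pay Pb = 105 − 3 = 102; Q' = -156.5 + 3.5·105 = 211.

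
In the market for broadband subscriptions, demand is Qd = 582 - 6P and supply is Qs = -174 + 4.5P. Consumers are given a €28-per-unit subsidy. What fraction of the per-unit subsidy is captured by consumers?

Pre-subsidy: 582 - 6P = -174 + 4.5P gives P* = 72, Q* = 150.
With the rebate, buyers effectively pay Pb = Ps − 28, where Ps is the price sellers receive.
Demand in terms of Ps becomes Qd = 582 − 6(Ps − 28) = 750 - 6Ps. Setting this equal to supply: 750 - 6Ps = -174 + 4.5Ps, so Ps = 88.
Buyers pay Pb = 88 − 28 = 60; Q' = -174 + 4.5·88 = 222.
Buyers' price falls by P* − Pb = 72 − 60 = 12; sellers' price rises by Ps − P* = 88 − 72 = 16.
So consumers capture 12/28 = 3/7 of each unit of subsidy.

Consumer share = 3/7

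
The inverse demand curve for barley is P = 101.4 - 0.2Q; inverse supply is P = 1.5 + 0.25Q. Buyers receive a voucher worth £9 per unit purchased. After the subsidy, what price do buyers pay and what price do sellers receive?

Buyers pay £53; sellers receive £62

Pre-subsidy: 101.4 - 0.2Q = 1.5 + 0.25Q gives Q* = 222 and P* = 57.
With the rebate, buyers effectively pay Pb = Ps − 9, where Ps is the price sellers receive.
On the curves, Pb = 101.4 - 0.2Q and Ps = 1.5 + 0.25Q; the wedge Ps − Pb = 9 gives 1.5 + 0.25Q − (101.4 - 0.2Q) = 9, so Q' = 242.
Then Pb = 101.4 − 0.2·242 = 53 and Ps = 1.5 + 0.25·242 = 62.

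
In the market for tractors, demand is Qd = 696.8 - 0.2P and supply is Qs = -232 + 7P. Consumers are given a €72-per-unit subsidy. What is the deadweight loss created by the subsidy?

Deadweight loss = €504

Pre-subsidy: 696.8 - 0.2P = -232 + 7P gives P* = 129, Q* = 671.
With the rebate, buyers effectively pay Pb = Ps − 72, where Ps is the price sellers receive.
Demand in terms of Ps becomes Qd = 696.8 − 0.2(Ps − 72) = 711.2 - 0.2Ps. Setting this equal to supply: 711.2 - 0.2Ps = -232 + 7Ps, so Ps = 131.
Buyers pay Pb = 131 − 72 = 59; Q' = -232 + 7·131 = 685.
The subsidy expands output by 685 − 671 = 14 past the efficient level; on those units the gap between marginal cost and willingness to pay runs from 0 up to 72.
DWL = ½ × 72 × 14 = 504.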